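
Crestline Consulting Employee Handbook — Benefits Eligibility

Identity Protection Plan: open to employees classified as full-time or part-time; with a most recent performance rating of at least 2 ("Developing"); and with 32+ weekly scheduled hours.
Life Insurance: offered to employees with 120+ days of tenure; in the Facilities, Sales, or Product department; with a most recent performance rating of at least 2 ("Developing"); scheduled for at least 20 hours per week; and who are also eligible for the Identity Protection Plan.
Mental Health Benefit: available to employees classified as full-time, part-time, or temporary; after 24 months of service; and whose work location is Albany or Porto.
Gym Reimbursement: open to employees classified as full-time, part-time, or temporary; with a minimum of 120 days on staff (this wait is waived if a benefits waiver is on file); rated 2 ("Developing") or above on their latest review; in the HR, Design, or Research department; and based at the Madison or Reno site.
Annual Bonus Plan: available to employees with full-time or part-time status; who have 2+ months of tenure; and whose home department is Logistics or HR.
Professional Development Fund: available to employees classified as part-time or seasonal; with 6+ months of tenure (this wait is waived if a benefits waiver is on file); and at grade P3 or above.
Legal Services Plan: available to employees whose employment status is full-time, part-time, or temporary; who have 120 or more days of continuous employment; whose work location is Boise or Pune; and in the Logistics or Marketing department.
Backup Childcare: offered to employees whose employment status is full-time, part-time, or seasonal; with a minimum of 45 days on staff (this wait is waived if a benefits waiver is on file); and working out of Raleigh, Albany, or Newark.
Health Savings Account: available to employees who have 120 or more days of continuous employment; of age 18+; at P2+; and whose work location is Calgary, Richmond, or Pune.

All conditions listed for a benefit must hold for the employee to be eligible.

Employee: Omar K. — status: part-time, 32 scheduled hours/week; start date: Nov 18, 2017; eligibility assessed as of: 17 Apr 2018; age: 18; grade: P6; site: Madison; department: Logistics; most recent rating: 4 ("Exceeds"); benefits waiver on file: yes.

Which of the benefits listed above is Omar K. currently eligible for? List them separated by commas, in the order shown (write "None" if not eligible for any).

Identity Protection Plan, Annual Bonus Plan, Professional Development Fund

Service from Nov 18, 2017 to 17 Apr 2018: 150 days.
Identity Protection Plan — status part-time ✓; rating 4 ≥ 2 ✓; 32 hrs/wk ≥ 32 ✓ → eligible.
Life Insurance — service 150 days ≥ 120 days ✓; dept Logistics ✗ → not eligible.
Mental Health Benefit — status part-time ✓; service 150 days < 24 months (≈720 days) ✗ → not eligible.
Gym Reimbursement — status part-time ✓; benefits waiver on file ✓; rating 4 ≥ 2 ✓; dept Logistics ✗ → not eligible.
Annual Bonus Plan — status part-time ✓; service 150 days ≥ 2 months (≈60 days) ✓; dept Logistics ✓ → eligible.
Professional Development Fund — status part-time ✓; benefits waiver on file ✓; grade P6 ≥ P3 ✓ → eligible.
Legal Services Plan — status part-time ✓; service 150 days ≥ 120 days ✓; site Madison ✗ (not Boise or Pune) → not eligible.
Backup Childcare — status part-time ✓; benefits waiver on file ✓; site Madison ✗ (not Raleigh, Albany, or Newark) → not eligible.
Health Savings Account — service 150 days ≥ 120 days ✓; age 18 ≥ 18 ✓; grade P6 ≥ P2 ✓; site Madison ✗ (not Calgary, Richmond, or Pune) → not eligible.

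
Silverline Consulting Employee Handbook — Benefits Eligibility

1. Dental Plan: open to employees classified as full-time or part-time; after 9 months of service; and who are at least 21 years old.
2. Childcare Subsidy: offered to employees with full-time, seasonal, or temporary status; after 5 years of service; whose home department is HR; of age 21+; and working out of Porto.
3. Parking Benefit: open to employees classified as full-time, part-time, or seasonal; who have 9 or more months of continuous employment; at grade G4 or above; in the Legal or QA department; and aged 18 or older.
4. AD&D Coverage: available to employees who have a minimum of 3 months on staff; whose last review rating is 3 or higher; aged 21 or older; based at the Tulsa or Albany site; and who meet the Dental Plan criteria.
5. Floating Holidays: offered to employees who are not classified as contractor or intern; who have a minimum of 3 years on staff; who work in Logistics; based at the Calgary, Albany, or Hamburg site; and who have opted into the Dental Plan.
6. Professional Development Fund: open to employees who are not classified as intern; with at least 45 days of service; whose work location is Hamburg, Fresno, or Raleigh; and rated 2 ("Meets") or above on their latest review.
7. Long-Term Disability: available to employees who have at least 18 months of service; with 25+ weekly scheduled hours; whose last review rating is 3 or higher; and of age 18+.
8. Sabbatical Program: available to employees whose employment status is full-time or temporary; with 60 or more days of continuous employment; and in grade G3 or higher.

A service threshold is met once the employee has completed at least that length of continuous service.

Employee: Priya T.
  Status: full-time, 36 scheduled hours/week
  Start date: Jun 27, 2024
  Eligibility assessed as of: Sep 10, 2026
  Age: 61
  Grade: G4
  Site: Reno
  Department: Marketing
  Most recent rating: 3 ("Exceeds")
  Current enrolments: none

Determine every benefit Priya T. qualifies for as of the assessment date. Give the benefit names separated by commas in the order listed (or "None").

Service from Jun 27, 2024 to Sep 10, 2026: 805 days.
Dental Plan — status full-time ✓; service 805 days ≥ 9 months (≈270 days) ✓; age 61 ≥ 21 ✓ → eligible.
Childcare Subsidy — status full-time ✓; service 805 days < 5 years (≈1825 days) ✗ → not eligible.
Parking Benefit — status full-time ✓; service 805 days ≥ 9 months (≈270 days) ✓; grade G4 ≥ G4 ✓; dept Marketing ✗ → not eligible.
AD&D Coverage — service 805 days ≥ 3 months (≈90 days) ✓; rating 3 ≥ 3 ✓; age 61 ≥ 21 ✓; site Reno ✗ (not Tulsa or Albany) → not eligible.
Floating Holidays — status full-time ✓ (not excluded); service 805 days < 3 years (≈1095 days) ✗ → not eligible.
Professional Development Fund — status full-time ✓ (not excluded); service 805 days ≥ 45 days ✓; site Reno ✗ (not Hamburg, Fresno, or Raleigh) → not eligible.
Long-Term Disability — service 805 days ≥ 18 months (≈540 days) ✓; 36 hrs/wk ≥ 25 ✓; rating 3 ≥ 3 ✓; age 61 ≥ 18 ✓ → eligible.
Sabbatical Program — status full-time ✓; service 805 days ≥ 60 days ✓; grade G4 ≥ G3 ✓ → eligible.

Dental Plan, Long-Term Disability, Sabbatical Program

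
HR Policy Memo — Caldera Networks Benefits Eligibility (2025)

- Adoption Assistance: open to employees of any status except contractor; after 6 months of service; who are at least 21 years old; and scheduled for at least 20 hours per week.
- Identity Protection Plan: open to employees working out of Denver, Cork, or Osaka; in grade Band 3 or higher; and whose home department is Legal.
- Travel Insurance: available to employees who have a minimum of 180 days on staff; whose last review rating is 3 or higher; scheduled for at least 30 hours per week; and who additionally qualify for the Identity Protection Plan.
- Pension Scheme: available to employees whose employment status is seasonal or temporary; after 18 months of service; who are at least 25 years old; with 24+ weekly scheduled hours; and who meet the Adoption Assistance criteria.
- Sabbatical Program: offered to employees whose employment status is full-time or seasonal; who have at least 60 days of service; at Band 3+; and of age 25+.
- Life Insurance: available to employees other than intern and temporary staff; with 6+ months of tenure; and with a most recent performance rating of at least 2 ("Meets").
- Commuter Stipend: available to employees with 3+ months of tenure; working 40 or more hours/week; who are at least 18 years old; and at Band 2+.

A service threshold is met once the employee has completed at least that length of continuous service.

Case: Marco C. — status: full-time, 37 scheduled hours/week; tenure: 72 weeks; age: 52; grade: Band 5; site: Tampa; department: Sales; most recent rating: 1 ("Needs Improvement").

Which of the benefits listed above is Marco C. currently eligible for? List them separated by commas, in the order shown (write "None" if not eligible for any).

Adoption Assistance — status full-time ✓ (not excluded); service 72 weeks ≥ 6 months (≈180 days) ✓; age 52 ≥ 21 ✓; 37 hrs/wk ≥ 20 ✓ → eligible.
Identity Protection Plan — site Tampa ✗ (not Denver, Cork, or Osaka) → not eligible.
Travel Insurance — service 72 weeks ≥ 180 days ✓; rating 1 < 3 ✗ → not eligible.
Pension Scheme — status full-time ✗ (requires seasonal or temporary) → not eligible.
Sabbatical Program — status full-time ✓; service 72 weeks ≥ 60 days ✓; grade Band 5 ≥ Band 3 ✓; age 52 ≥ 25 ✓ → eligible.
Life Insurance — status full-time ✓ (not excluded); service 72 weeks ≥ 6 months (≈180 days) ✓; rating 1 < 2 ✗ → not eligible.
Commuter Stipend — service 72 weeks ≥ 3 months (≈90 days) ✓; 37 hrs/wk < 40 ✗ → not eligible.

Adoption Assistance, Sabbatical Program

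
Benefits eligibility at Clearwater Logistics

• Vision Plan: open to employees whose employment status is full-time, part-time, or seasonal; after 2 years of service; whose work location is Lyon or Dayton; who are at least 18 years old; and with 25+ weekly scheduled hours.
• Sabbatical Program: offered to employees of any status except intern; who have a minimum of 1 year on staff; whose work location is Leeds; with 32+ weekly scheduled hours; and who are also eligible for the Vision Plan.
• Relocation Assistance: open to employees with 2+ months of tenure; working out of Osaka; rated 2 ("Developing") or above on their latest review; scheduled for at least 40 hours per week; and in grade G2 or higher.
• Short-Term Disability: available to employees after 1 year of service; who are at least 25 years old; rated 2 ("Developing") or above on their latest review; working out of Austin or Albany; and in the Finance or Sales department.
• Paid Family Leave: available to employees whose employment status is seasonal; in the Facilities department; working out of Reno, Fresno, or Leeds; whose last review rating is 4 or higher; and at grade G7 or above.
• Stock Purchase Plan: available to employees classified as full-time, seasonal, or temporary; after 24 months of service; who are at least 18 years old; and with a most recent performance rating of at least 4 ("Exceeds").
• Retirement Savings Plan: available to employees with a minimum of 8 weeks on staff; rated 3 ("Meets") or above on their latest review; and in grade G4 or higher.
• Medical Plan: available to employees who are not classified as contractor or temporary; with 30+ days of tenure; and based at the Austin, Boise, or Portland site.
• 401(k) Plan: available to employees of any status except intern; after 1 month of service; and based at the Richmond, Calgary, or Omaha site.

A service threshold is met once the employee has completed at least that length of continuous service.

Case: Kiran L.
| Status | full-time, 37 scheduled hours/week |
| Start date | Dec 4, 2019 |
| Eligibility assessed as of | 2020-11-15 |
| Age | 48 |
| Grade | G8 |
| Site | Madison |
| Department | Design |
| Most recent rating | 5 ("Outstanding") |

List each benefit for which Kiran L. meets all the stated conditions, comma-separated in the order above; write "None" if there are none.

Service from Dec 4, 2019 to 2020-11-15: 347 days.
Vision Plan — status full-time ✓; service 347 days < 2 years (≈730 days) ✗ → not eligible.
Sabbatical Program — status full-time ✓ (not excluded); service 347 days < 1 year (≈365 days) ✗ → not eligible.
Relocation Assistance — service 347 days ≥ 2 months (≈60 days) ✓; site Madison ✗ (not Osaka) → not eligible.
Short-Term Disability — service 347 days < 1 year (≈365 days) ✗ → not eligible.
Paid Family Leave — status full-time ✗ (requires seasonal) → not eligible.
Stock Purchase Plan — status full-time ✓; service 347 days < 24 months (≈720 days) ✗ → not eligible.
Retirement Savings Plan — service 347 days ≥ 8 weeks (≈56 days) ✓; rating 5 ≥ 3 ✓; grade G8 ≥ G4 ✓ → eligible.
Medical Plan — status full-time ✓ (not excluded); service 347 days ≥ 30 days ✓; site Madison ✗ (not Austin, Boise, or Portland) → not eligible.
401(k) Plan — status full-time ✓ (not excluded); service 347 days ≥ 1 month (≈30 days) ✓; site Madison ✗ (not Richmond, Calgary, or Omaha) → not eligible.

Retirement Savings Plan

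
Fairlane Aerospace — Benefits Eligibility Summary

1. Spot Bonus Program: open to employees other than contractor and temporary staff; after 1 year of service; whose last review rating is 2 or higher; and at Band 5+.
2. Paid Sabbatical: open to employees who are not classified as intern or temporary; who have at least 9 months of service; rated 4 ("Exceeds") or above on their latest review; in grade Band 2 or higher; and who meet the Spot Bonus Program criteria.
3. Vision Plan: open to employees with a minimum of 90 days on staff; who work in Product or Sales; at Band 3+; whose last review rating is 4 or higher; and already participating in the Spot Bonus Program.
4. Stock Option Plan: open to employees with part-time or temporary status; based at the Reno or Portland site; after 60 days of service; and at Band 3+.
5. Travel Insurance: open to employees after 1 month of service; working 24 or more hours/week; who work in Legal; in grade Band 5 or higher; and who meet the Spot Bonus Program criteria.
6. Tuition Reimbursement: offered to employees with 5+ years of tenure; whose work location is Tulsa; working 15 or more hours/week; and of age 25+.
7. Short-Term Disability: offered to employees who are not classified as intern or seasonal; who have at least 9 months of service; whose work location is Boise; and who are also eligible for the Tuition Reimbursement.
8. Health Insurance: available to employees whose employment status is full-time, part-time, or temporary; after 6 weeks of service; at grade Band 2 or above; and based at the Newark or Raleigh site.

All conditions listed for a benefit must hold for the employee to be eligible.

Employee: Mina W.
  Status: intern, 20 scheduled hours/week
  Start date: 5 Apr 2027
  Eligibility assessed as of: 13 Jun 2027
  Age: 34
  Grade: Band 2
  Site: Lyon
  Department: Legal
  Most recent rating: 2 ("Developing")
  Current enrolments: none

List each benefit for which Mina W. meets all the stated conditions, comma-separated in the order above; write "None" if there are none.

Service from 5 Apr 2027 to 13 Jun 2027: 69 days.
Spot Bonus Program — status intern ✓ (not excluded); service 69 days < 1 year (≈365 days) ✗ → not eligible.
Paid Sabbatical — status intern ✗ (excluded) → not eligible.
Vision Plan — service 69 days < 90 days ✗ → not eligible.
Stock Option Plan — status intern ✗ (requires part-time or temporary) → not eligible.
Travel Insurance — service 69 days ≥ 1 month (≈30 days) ✓; 20 hrs/wk < 24 ✗ → not eligible.
Tuition Reimbursement — service 69 days < 5 years (≈1825 days) ✗ → not eligible.
Short-Term Disability — status intern ✗ (excluded) → not eligible.
Health Insurance — status intern ✗ (requires full-time, part-time, or temporary) → not eligible.

None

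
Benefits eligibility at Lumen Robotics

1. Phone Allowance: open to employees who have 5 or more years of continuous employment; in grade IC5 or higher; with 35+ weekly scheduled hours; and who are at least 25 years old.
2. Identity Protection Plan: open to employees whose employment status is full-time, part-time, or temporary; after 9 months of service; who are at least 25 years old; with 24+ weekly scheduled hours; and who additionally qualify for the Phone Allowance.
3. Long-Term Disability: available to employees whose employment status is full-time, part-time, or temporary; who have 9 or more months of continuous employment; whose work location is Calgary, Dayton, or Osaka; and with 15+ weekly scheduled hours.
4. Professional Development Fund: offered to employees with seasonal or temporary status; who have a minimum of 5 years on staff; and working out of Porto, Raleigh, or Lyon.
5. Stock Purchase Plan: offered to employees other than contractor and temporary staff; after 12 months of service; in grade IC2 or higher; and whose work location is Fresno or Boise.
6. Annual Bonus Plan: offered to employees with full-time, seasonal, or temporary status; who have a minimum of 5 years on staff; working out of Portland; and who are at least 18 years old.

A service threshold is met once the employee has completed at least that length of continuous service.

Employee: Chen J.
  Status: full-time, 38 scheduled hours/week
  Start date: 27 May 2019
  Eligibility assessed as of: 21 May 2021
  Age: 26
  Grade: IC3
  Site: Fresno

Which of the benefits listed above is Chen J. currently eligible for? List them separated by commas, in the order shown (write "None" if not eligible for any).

Stock Purchase Plan

Service from 27 May 2019 to 21 May 2021: 725 days.
Phone Allowance — service 725 days < 5 years (≈1825 days) ✗ → not eligible.
Identity Protection Plan — status full-time ✓; service 725 days ≥ 9 months (≈270 days) ✓; age 26 ≥ 25 ✓; 38 hrs/wk ≥ 24 ✓; not eligible for Phone Allowance ✗ → not eligible.
Long-Term Disability — status full-time ✓; service 725 days ≥ 9 months (≈270 days) ✓; site Fresno ✗ (not Calgary, Dayton, or Osaka) → not eligible.
Professional Development Fund — status full-time ✗ (requires seasonal or temporary) → not eligible.
Stock Purchase Plan — status full-time ✓ (not excluded); service 725 days ≥ 12 months (≈360 days) ✓; grade IC3 ≥ IC2 ✓; site Fresno ✓ → eligible.
Annual Bonus Plan — status full-time ✓; service 725 days < 5 years (≈1825 days) ✗ → not eligible.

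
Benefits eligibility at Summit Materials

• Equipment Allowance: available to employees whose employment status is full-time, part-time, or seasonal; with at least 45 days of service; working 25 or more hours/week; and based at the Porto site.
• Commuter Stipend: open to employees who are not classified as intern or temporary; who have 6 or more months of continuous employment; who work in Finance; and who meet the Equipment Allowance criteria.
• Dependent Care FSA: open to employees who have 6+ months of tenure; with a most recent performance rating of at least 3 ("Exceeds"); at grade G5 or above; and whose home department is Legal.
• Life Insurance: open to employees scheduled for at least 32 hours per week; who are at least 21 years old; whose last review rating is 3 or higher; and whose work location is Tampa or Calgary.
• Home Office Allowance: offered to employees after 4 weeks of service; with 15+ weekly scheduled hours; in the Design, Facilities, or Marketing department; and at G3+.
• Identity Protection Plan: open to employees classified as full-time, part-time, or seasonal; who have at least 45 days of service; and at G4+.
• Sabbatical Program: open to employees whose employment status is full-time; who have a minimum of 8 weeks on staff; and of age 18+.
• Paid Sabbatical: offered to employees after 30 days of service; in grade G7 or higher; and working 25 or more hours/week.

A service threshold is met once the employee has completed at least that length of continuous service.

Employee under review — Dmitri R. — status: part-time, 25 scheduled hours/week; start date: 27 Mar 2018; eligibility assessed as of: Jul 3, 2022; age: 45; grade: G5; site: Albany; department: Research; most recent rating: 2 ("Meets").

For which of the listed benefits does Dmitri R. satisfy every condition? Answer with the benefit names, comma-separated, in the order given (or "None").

Service from 27 Mar 2018 to Jul 3, 2022: 1559 days.
Equipment Allowance — status part-time ✓; service 1559 days ≥ 45 days ✓; 25 hrs/wk ≥ 25 ✓; site Albany ✗ (not Porto) → not eligible.
Commuter Stipend — status part-time ✓ (not excluded); service 1559 days ≥ 6 months (≈180 days) ✓; dept Research ✗ → not eligible.
Dependent Care FSA — service 1559 days ≥ 6 months (≈180 days) ✓; rating 2 < 3 ✗ → not eligible.
Life Insurance — 25 hrs/wk < 32 ✗ → not eligible.
Home Office Allowance — service 1559 days ≥ 4 weeks (≈28 days) ✓; 25 hrs/wk ≥ 15 ✓; dept Research ✗ → not eligible.
Identity Protection Plan — status part-time ✓; service 1559 days ≥ 45 days ✓; grade G5 ≥ G4 ✓ → eligible.
Sabbatical Program — status part-time ✗ (requires full-time) → not eligible.
Paid Sabbatical — service 1559 days ≥ 30 days ✓; grade G5 < G7 ✗ → not eligible.

Identity Protection Plan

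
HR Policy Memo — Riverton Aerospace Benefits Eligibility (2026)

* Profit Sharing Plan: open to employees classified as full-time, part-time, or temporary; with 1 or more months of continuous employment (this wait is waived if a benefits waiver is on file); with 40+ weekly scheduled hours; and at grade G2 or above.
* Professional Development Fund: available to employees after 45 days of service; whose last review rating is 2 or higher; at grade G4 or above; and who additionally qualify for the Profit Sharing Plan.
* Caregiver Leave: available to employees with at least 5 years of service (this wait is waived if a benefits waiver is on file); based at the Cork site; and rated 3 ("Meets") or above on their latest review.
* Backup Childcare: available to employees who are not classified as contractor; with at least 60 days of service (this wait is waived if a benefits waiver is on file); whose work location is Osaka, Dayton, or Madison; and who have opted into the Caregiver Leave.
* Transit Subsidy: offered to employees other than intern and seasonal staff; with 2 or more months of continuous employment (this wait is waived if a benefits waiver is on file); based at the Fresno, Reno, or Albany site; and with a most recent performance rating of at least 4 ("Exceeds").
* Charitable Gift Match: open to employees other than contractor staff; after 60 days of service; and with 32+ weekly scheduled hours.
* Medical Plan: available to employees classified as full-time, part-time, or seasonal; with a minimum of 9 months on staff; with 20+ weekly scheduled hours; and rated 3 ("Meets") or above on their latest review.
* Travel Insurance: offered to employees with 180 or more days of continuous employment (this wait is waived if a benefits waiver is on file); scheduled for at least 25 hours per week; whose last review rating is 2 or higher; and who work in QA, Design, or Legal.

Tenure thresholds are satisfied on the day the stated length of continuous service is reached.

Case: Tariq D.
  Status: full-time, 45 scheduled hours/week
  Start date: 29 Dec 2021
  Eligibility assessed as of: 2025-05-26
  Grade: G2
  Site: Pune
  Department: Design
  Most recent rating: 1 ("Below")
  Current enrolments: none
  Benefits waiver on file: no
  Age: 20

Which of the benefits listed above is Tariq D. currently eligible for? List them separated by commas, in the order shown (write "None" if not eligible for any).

Profit Sharing Plan, Charitable Gift Match

Service from 29 Dec 2021 to 2025-05-26: 1244 days.
Profit Sharing Plan — status full-time ✓; no waiver, service 1244 days ≥ 1 month (≈30 days) ✓; 45 hrs/wk ≥ 40 ✓; grade G2 ≥ G2 ✓ → eligible.
Professional Development Fund — service 1244 days ≥ 45 days ✓; rating 1 < 2 ✗ → not eligible.
Caregiver Leave — no waiver, service 1244 days < 5 years (≈1825 days) ✗ → not eligible.
Backup Childcare — status full-time ✓ (not excluded); no waiver, service 1244 days ≥ 60 days ✓; site Pune ✗ (not Osaka, Dayton, or Madison) → not eligible.
Transit Subsidy — status full-time ✓ (not excluded); no waiver, service 1244 days ≥ 2 months (≈60 days) ✓; site Pune ✗ (not Fresno, Reno, or Albany) → not eligible.
Charitable Gift Match — status full-time ✓ (not excluded); service 1244 days ≥ 60 days ✓; 45 hrs/wk ≥ 32 ✓ → eligible.
Medical Plan — status full-time ✓; service 1244 days ≥ 9 months (≈270 days) ✓; 45 hrs/wk ≥ 20 ✓; rating 1 < 3 ✗ → not eligible.
Travel Insurance — no waiver, service 1244 days ≥ 180 days ✓; 45 hrs/wk ≥ 25 ✓; rating 1 < 2 ✗ → not eligible.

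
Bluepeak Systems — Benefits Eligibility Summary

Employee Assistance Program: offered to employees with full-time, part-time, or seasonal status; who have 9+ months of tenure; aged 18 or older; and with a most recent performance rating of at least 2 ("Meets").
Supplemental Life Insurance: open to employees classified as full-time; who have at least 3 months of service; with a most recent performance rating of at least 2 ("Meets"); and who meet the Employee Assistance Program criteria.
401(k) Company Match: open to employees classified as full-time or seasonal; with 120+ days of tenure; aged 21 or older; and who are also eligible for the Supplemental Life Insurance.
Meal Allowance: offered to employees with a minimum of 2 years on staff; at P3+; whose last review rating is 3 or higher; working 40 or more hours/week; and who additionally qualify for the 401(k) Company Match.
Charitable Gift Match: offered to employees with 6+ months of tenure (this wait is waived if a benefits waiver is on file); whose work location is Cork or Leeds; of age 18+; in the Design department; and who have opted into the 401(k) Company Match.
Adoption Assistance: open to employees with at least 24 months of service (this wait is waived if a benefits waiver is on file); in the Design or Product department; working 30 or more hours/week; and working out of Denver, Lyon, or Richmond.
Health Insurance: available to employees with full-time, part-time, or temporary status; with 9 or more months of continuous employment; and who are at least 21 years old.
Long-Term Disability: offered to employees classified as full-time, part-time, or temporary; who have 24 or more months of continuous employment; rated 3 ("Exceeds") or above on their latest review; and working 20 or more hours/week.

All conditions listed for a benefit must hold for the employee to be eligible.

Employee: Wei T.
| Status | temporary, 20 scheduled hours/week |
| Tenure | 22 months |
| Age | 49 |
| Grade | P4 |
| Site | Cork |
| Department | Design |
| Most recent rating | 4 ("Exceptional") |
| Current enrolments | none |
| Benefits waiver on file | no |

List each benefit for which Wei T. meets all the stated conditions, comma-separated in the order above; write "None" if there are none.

Health Insurance

Employee Assistance Program — status temporary ✗ (requires full-time, part-time, or seasonal) → not eligible.
Supplemental Life Insurance — status temporary ✗ (requires full-time) → not eligible.
401(k) Company Match — status temporary ✗ (requires full-time or seasonal) → not eligible.
Meal Allowance — service 22 months < 2 years (≈730 days) ✗ → not eligible.
Charitable Gift Match — no waiver, service 22 months ≥ 6 months ✓; site Cork ✓; age 49 ≥ 18 ✓; dept Design ✓; not enrolled in 401(k) Company Match ✗ → not eligible.
Adoption Assistance — no waiver, service 22 months < 24 months ✗ → not eligible.
Health Insurance — status temporary ✓; service 22 months ≥ 9 months ✓; age 49 ≥ 21 ✓ → eligible.
Long-Term Disability — status temporary ✓; service 22 months < 24 months ✗ → not eligible.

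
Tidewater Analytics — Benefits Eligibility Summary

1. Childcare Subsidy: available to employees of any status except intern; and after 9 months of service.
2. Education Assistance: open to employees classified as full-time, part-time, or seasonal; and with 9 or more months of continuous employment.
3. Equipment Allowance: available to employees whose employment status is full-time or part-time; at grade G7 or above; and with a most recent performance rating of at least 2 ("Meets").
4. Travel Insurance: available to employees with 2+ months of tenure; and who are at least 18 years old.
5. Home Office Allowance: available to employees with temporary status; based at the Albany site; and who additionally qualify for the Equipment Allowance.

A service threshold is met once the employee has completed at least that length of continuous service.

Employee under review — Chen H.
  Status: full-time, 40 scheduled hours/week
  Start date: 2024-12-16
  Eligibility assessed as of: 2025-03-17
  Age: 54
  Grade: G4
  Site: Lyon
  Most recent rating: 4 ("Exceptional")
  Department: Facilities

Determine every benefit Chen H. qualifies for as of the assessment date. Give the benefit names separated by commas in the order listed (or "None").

Travel Insurance

Service from 2024-12-16 to 2025-03-17: 91 days.
Childcare Subsidy — status full-time ✓ (not excluded); service 91 days < 9 months (≈270 days) ✗ → not eligible.
Education Assistance — status full-time ✓; service 91 days < 9 months (≈270 days) ✗ → not eligible.
Equipment Allowance — status full-time ✓; grade G4 < G7 ✗ → not eligible.
Travel Insurance — service 91 days ≥ 2 months (≈60 days) ✓; age 54 ≥ 18 ✓ → eligible.
Home Office Allowance — status full-time ✗ (requires temporary) → not eligible.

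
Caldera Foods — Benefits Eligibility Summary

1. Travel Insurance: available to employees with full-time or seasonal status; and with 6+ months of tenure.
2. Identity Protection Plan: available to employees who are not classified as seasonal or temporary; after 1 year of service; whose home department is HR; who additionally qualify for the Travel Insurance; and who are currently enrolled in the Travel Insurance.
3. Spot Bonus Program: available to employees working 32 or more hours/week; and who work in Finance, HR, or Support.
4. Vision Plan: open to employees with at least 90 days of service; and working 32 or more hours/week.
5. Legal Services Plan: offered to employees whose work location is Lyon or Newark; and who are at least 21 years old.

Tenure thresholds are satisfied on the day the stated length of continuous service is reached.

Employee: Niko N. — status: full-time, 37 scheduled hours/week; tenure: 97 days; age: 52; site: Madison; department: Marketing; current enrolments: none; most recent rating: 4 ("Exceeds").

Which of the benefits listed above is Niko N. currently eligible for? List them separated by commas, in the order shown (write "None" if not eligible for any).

Vision Plan

Travel Insurance — status full-time ✓; service 97 days < 6 months (≈180 days) ✗ → not eligible.
Identity Protection Plan — status full-time ✓ (not excluded); service 97 days < 1 year (≈365 days) ✗ → not eligible.
Spot Bonus Program — 37 hrs/wk ≥ 32 ✓; dept Marketing ✗ → not eligible.
Vision Plan — service 97 days ≥ 90 days ✓; 37 hrs/wk ≥ 32 ✓ → eligible.
Legal Services Plan — site Madison ✗ (not Lyon or Newark) → not eligible.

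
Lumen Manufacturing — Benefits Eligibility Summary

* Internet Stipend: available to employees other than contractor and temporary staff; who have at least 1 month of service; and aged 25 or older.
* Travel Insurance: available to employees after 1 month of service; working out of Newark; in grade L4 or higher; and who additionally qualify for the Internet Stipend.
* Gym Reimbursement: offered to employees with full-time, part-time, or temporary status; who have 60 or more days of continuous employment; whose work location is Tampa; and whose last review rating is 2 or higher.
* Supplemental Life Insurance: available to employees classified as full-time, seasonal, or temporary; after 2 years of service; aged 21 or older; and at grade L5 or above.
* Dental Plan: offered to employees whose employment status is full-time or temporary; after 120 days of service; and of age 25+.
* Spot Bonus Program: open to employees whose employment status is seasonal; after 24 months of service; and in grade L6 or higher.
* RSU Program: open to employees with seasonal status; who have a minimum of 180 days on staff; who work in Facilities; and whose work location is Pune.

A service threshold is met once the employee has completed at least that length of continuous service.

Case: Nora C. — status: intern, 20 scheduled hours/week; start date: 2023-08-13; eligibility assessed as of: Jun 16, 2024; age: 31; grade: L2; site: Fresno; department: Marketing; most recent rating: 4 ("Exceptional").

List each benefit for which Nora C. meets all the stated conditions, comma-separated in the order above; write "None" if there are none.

Service from 2023-08-13 to Jun 16, 2024: 308 days.
Internet Stipend — status intern ✓ (not excluded); service 308 days ≥ 1 month (≈30 days) ✓; age 31 ≥ 25 ✓ → eligible.
Travel Insurance — service 308 days ≥ 1 month (≈30 days) ✓; site Fresno ✗ (not Newark) → not eligible.
Gym Reimbursement — status intern ✗ (requires full-time, part-time, or temporary) → not eligible.
Supplemental Life Insurance — status intern ✗ (requires full-time, seasonal, or temporary) → not eligible.
Dental Plan — status intern ✗ (requires full-time or temporary) → not eligible.
Spot Bonus Program — status intern ✗ (requires seasonal) → not eligible.
RSU Program — status intern ✗ (requires seasonal) → not eligible.

Internet Stipend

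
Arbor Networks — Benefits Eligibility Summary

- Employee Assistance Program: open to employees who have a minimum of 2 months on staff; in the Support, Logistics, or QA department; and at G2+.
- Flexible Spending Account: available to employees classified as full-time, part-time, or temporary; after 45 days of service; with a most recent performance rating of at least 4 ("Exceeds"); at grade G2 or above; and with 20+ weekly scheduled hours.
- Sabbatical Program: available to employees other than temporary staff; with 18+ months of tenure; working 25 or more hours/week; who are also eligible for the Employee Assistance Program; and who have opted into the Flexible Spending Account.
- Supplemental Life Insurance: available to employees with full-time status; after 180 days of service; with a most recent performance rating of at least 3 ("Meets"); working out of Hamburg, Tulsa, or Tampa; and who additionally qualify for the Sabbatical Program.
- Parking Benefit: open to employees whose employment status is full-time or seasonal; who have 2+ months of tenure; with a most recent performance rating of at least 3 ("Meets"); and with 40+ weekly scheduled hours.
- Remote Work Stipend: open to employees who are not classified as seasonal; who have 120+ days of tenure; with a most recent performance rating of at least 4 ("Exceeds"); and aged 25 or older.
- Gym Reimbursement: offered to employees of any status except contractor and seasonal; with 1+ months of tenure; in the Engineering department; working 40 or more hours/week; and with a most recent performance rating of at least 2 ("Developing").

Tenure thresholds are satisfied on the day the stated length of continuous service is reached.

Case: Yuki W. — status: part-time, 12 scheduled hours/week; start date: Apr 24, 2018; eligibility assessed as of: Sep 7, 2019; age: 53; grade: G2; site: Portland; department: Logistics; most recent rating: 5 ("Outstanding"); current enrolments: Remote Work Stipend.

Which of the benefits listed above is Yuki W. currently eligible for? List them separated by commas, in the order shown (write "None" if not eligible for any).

Service from Apr 24, 2018 to Sep 7, 2019: 501 days.
Employee Assistance Program — service 501 days ≥ 2 months (≈60 days) ✓; dept Logistics ✓; grade G2 ≥ G2 ✓ → eligible.
Flexible Spending Account — status part-time ✓; service 501 days ≥ 45 days ✓; rating 5 ≥ 4 ✓; grade G2 ≥ G2 ✓; 12 hrs/wk < 20 ✗ → not eligible.
Sabbatical Program — status part-time ✓ (not excluded); service 501 days < 18 months (≈540 days) ✗ → not eligible.
Supplemental Life Insurance — status part-time ✗ (requires full-time) → not eligible.
Parking Benefit — status part-time ✗ (requires full-time or seasonal) → not eligible.
Remote Work Stipend — status part-time ✓ (not excluded); service 501 days ≥ 120 days ✓; rating 5 ≥ 4 ✓; age 53 ≥ 25 ✓ → eligible.
Gym Reimbursement — status part-time ✓ (not excluded); service 501 days ≥ 1 month (≈30 days) ✓; dept Logistics ✗ → not eligible.

Employee Assistance Program, Remote Work Stipend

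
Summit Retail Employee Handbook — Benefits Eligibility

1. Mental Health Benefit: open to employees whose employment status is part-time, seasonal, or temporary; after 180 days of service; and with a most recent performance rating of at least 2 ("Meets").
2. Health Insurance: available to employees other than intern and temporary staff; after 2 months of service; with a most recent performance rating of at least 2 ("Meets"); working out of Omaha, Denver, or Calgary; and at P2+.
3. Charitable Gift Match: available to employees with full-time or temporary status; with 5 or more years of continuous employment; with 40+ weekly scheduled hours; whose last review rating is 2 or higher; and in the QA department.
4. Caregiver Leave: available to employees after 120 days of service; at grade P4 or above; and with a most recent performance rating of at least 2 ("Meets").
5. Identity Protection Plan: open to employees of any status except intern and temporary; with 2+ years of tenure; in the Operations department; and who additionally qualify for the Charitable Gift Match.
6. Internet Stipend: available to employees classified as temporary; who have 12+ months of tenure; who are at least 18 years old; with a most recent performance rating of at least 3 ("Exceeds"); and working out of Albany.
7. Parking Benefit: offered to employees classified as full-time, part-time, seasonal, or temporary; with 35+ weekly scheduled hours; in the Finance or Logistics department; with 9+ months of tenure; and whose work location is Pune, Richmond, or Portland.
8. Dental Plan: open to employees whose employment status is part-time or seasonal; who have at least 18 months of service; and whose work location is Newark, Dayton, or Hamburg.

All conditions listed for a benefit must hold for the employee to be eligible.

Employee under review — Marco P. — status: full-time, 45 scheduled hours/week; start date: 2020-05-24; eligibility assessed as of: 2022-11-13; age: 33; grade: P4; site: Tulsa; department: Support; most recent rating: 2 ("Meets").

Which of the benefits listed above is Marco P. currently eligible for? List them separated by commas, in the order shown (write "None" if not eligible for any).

Caregiver Leave

Service from 2020-05-24 to 2022-11-13: 903 days.
Mental Health Benefit — status full-time ✗ (requires part-time, seasonal, or temporary) → not eligible.
Health Insurance — status full-time ✓ (not excluded); service 903 days ≥ 2 months (≈60 days) ✓; rating 2 ≥ 2 ✓; site Tulsa ✗ (not Omaha, Denver, or Calgary) → not eligible.
Charitable Gift Match — status full-time ✓; service 903 days < 5 years (≈1825 days) ✗ → not eligible.
Caregiver Leave — service 903 days ≥ 120 days ✓; grade P4 ≥ P4 ✓; rating 2 ≥ 2 ✓ → eligible.
Identity Protection Plan — status full-time ✓ (not excluded); service 903 days ≥ 2 years (≈730 days) ✓; dept Support ✗ → not eligible.
Internet Stipend — status full-time ✗ (requires temporary) → not eligible.
Parking Benefit — status full-time ✓; 45 hrs/wk ≥ 35 ✓; dept Support ✗ → not eligible.
Dental Plan — status full-time ✗ (requires part-time or seasonal) → not eligible.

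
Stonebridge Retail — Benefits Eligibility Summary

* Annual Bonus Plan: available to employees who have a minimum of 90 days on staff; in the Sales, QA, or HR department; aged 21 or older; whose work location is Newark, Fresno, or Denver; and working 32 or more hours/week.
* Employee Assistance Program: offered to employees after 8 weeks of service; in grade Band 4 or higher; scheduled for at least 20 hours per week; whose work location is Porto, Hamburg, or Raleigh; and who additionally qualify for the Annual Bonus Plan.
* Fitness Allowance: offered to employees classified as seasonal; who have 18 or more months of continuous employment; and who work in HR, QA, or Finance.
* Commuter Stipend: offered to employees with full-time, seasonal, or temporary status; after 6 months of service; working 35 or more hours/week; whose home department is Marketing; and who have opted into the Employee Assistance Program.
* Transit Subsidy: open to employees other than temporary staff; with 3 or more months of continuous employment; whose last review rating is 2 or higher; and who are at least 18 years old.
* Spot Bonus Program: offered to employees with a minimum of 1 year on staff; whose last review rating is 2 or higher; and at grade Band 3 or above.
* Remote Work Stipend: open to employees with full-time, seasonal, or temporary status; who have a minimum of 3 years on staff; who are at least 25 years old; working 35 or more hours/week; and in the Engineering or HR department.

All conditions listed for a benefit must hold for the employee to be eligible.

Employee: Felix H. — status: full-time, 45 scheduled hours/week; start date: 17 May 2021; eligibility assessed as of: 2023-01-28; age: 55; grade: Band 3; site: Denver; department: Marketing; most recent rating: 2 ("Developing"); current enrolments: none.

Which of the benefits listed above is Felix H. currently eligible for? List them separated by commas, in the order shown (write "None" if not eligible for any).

Transit Subsidy, Spot Bonus Program

Service from 17 May 2021 to 2023-01-28: 621 days.
Annual Bonus Plan — service 621 days ≥ 90 days ✓; dept Marketing ✗ → not eligible.
Employee Assistance Program — service 621 days ≥ 8 weeks (≈56 days) ✓; grade Band 3 < Band 4 ✗ → not eligible.
Fitness Allowance — status full-time ✗ (requires seasonal) → not eligible.
Commuter Stipend — status full-time ✓; service 621 days ≥ 6 months (≈180 days) ✓; 45 hrs/wk ≥ 35 ✓; dept Marketing ✓; not enrolled in Employee Assistance Program ✗ → not eligible.
Transit Subsidy — status full-time ✓ (not excluded); service 621 days ≥ 3 months (≈90 days) ✓; rating 2 ≥ 2 ✓; age 55 ≥ 18 ✓ → eligible.
Spot Bonus Program — service 621 days ≥ 1 year (≈365 days) ✓; rating 2 ≥ 2 ✓; grade Band 3 ≥ Band 3 ✓ → eligible.
Remote Work Stipend — status full-time ✓; service 621 days < 3 years (≈1095 days) ✗ → not eligible.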